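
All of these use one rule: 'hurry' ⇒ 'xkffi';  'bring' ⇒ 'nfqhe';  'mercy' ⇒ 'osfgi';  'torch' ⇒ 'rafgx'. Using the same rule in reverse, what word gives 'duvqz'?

h(7)→x(23) and u(20)→k(10) fit y≡19x+20 (mod 26); the inverse of 19 mod 26 is 11. Each letter's alphabet position (a=0..z=25) is mapped through 19·x+20 mod 26 — an affine cipher.
Reversing it on duvqz: d(3)→11·(3−20)≡21=v; u(20)→11·(20−20)≡0=a; v(21)→11·(21−20)≡11=l; q(16)→11·(16−20)≡8=i; z(25)→11·(25−20)≡3=d (all mod 26).

valid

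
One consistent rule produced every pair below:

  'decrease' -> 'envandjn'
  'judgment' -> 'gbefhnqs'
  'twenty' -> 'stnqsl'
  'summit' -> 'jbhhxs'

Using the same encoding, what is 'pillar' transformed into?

d(3)→e(4) and e(4)→n(13) fit y≡9x+3 (mod 26); the inverse of 9 mod 26 is 3. Treating letters as 0–25, the rule is x ↦ 9x + 3 (mod 26).
For pillar: p(15)→9·15+3≡8=i; i(8)→9·8+3≡23=x; l(11)→9·11+3≡24=y; l(11)→9·11+3≡24=y; a(0)→9·0+3≡3=d; r(17)→9·17+3≡0=a (all mod 26).

ixyyda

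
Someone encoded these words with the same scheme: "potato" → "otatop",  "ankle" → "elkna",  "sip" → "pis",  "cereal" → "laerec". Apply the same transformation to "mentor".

The output letters match the input read backwards: potato reversed is otatop. It's just the letters in reverse order.
Applying it to mentor: reverse → rotnem.

rotnem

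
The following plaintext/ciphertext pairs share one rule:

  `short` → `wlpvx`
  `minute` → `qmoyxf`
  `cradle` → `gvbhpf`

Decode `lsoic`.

honey

Shifts by position in short: pos 0: s→w (+4), pos 1: h→l (+4), pos 2: o→p (+1), pos 3: r→v (+4), pos 4: t→x (+4) — repeating every 3. It's a Vigenère-style cipher with numeric key [4,4,1]: position i shifts by key[i mod 3].
Decoding lsoic: l−4=h, s−4=o, o−1=n, i−4=e, c−4=y.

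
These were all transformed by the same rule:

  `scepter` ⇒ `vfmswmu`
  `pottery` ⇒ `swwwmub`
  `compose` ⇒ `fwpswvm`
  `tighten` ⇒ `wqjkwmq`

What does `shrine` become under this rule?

The shift depends on letter class: consonant s→v is +3, but vowel e→m is +8. Vowels shift forward by 8 and consonants shift forward by 3.
Applying it to shrine: s(cons)+3=v, h(cons)+3=k, r(cons)+3=u, i(vowel)+8=q, n(cons)+3=q, e(vowel)+8=m.

vkuqqm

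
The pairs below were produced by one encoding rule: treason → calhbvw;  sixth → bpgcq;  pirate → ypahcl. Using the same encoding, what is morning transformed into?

vvawpwp

The shift depends on letter class: consonant t→c is +9, but vowel e→l is +7. The rule splits by letter class: vowels +7, consonants +9.
Applying it to morning: m(cons)+9=v, o(vowel)+7=v, r(cons)+9=a, n(cons)+9=w, i(vowel)+7=p, n(cons)+9=w, g(cons)+9=p.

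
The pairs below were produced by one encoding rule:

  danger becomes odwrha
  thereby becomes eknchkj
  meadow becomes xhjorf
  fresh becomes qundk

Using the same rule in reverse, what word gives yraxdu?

Shifts by position in danger: pos 0: d→o (+11), pos 1: a→d (+3), pos 2: n→w (+9), pos 3: g→r (+11), pos 4: e→h (+3), pos 5: r→a (+9) — repeating every 3. The shifts repeat in a cycle of length 3: positions 0,1,… shift by +11, +3, +9, then the pattern repeats.
Undoing it on yraxdu: y−11=n, r−3=o, a−9=r, x−11=m, d−3=a, u−9=l.

normal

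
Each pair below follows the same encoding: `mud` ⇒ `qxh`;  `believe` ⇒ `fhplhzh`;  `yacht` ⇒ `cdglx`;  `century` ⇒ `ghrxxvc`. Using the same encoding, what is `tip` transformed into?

The shift depends on letter class: consonant m→q is +4, but vowel u→x is +3. Vowels shift forward by 3 and consonants shift forward by 4.
On tip: t(cons)+4=x, i(vowel)+3=l, p(cons)+4=t.

xlt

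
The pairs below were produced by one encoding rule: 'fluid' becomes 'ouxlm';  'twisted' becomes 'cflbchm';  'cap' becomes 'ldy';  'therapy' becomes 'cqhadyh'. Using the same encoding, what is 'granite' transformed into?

Two shifts are in play — +3 for a/e/i/o/u, +9 for every other letter.
Applying it to granite: g(cons)+9=p, r(cons)+9=a, a(vowel)+3=d, n(cons)+9=w, i(vowel)+3=l, t(cons)+9=c, e(vowel)+3=h.

padwlch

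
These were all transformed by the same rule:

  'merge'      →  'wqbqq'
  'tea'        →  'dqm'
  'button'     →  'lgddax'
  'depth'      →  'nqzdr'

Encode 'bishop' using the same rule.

The shift depends on letter class: consonant m→w is +10, but vowel e→q is +12. Vowels shift forward by 12 and consonants shift forward by 10.
For bishop: b(cons)+10=l, i(vowel)+12=u, s(cons)+10=c, h(cons)+10=r, o(vowel)+12=a, p(cons)+10=z.

lucraz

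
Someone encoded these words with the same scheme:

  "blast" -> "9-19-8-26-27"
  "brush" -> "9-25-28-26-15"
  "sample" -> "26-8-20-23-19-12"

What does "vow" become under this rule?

29-22-30

b is letter #2 and maps to 9: an offset of 7. Letters become their 1-based position plus 7 (so a→8, b→9, …).
Applying it to vow: v=22→29, o=15→22, w=23→30.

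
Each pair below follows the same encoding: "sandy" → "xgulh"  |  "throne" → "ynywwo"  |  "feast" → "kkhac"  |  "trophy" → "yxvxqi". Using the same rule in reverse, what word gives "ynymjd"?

threat

In sandy: s→x is +5, a→g is +6, n→u is +7, d→l is +8 — the shift increases by 1 each position. Letter i (0-indexed) is shifted by i+5, so successive shifts are 5, 6, 7, ….
Reversing it on ynymjd: y−5=t, n−6=h, y−7=r, m−8=e, j−9=a, d−10=t.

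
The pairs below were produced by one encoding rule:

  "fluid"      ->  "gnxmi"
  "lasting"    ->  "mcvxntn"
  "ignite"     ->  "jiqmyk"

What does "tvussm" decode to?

In fluid: f→g is +1, l→n is +2, u→x is +3, i→m is +4 — the shift increases by 1 each position. The shift increases by 1 at each position, starting from +1: 1, 2, 3, ….
Decoding tvussm: t−1=s, v−2=t, u−3=r, s−4=o, s−5=n, m−6=g.

strong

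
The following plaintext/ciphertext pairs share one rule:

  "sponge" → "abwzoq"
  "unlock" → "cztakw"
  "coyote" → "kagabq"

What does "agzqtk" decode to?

It's a Vigenère-style cipher with numeric key [8,12]: position i shifts by key[i mod 2].
Decoding agzqtk: a−8=s, g−12=u, z−8=r, q−12=e, t−8=l, k−12=y.

surely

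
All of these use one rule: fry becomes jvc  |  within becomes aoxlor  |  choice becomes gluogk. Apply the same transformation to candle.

ggrhpk

The shift depends on letter class: consonant f→j is +4, but vowel i→o is +6. Two shifts are in play — +6 for a/e/i/o/u, +4 for every other letter.
Applying it to candle: c(cons)+4=g, a(vowel)+6=g, n(cons)+4=r, d(cons)+4=h, l(cons)+4=p, e(vowel)+6=k.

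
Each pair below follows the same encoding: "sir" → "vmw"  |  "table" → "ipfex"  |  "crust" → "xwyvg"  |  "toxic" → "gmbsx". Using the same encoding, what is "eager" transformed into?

vikei

The word is reversed, then every letter is shifted forward by 4.
Applying it to eager: reverse → regae; then shift: r+4=v, e+4=i, g+4=k, a+4=e, e+4=i.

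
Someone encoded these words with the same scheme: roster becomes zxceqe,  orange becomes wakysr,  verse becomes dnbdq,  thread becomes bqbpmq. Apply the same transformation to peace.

xnknq

In roster: r→z is +8, o→x is +9, s→c is +10, t→e is +11 — the shift increases by 1 each position. The shift increases by 1 at each position, starting from +8: 8, 9, 10, ….
For peace: p+8=x, e+9=n, a+10=k, c+11=n, e+12=q.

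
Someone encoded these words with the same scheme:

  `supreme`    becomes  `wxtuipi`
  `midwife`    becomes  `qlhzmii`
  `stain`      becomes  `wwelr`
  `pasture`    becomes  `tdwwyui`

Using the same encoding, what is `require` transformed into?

Shifts by position in supreme: pos 0: s→w (+4), pos 1: u→x (+3), pos 2: p→t (+4), pos 3: r→u (+3) — repeating every 2. A repeating key of period 2 is used — shifts +4, +3 over and over.
Applying it to require: r+4=v, e+3=h, q+4=u, u+3=x, i+4=m, r+3=u, e+4=i.

vhuxmui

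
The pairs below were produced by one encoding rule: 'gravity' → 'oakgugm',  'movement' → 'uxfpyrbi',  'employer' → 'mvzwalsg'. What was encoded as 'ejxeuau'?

wanting

In gravity: g→o is +8, r→a is +9, a→k is +10, v→g is +11 — the shift increases by 1 each position. Each letter shifts forward by (position + 8), i.e. 8, 9, 10, … — the shift grows by one for each successive letter.
Decoding ejxeuau: e−8=w, j−9=a, x−10=n, e−11=t, u−12=i, a−13=n, u−14=g.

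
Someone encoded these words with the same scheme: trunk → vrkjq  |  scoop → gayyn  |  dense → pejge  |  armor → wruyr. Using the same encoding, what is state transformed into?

gvwve

This is an affine cipher: with a=0,…,z=25, each position x becomes (15x+22) mod 26.
Applying it to state: s(18)→15·18+22≡6=g; t(19)→15·19+22≡21=v; a(0)→15·0+22≡22=w; t(19)→15·19+22≡21=v; e(4)→15·4+22≡4=e (all mod 26).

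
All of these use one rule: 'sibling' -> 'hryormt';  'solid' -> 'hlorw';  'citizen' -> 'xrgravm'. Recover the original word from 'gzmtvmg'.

tangent

This is the alphabet-reversal cipher (Atbash): a becomes z, b becomes y, etc.
Decoding gzmtvmg: g↔t, z↔a, m↔n, t↔g, v↔e, m↔n, g↔t.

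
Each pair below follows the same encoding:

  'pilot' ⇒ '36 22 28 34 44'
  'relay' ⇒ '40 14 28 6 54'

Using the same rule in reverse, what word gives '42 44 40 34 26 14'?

stroke

p(#16)→36 and i(#9)→22: differences scale by 2, so n = 2·pos + 4. With a=1..z=26, the number is 2·pos + 4.
Decoding 42 44 40 34 26 14: 42→(42−4)÷2=19=s, 44→(44−4)÷2=20=t, 40→(40−4)÷2=18=r, 34→(34−4)÷2=15=o, 26→(26−4)÷2=11=k, 14→(14−4)÷2=5=e.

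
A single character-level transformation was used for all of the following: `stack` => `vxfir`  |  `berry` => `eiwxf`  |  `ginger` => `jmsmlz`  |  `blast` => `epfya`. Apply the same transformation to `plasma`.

In stack: s→v is +3, t→x is +4, a→f is +5, c→i is +6 — the shift increases by 1 each position. Letter i (0-indexed) is shifted by i+3, so successive shifts are 3, 4, 5, ….
On plasma: p+3=s, l+4=p, a+5=f, s+6=y, m+7=t, a+8=i.

spfyti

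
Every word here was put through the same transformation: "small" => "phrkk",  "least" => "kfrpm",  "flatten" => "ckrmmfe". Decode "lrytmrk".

s(18)→p(15) and m(12)→h(7) fit y≡23x+17 (mod 26); the inverse of 23 mod 26 is 17. This is an affine cipher: with a=0,…,z=25, each position x becomes (23x+17) mod 26.
Undoing it on lrytmrk: l(11)→17·(11−17)≡2=c; r(17)→17·(17−17)≡0=a; y(24)→17·(24−17)≡15=p; t(19)→17·(19−17)≡8=i; m(12)→17·(12−17)≡19=t; r(17)→17·(17−17)≡0=a; k(10)→17·(10−17)≡11=l (all mod 26).

capital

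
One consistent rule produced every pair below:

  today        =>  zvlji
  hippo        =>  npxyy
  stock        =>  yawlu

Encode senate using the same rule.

Letter i (0-indexed) is shifted by i+6, so successive shifts are 6, 7, 8, ….
Applying it to senate: s+6=y, e+7=l, n+8=v, a+9=j, t+10=d, e+11=p.

ylvjdp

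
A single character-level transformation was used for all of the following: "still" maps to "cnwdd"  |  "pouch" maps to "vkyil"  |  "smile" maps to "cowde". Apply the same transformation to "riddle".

rwttde

s(18)→c(2) and t(19)→n(13) fit y≡11x+12 (mod 26); the inverse of 11 mod 26 is 19. Treating letters as 0–25, the rule is x ↦ 11x + 12 (mod 26).
Applying it to riddle: r(17)→11·17+12≡17=r; i(8)→11·8+12≡22=w; d(3)→11·3+12≡19=t; d(3)→11·3+12≡19=t; l(11)→11·11+12≡3=d; e(4)→11·4+12≡4=e (all mod 26).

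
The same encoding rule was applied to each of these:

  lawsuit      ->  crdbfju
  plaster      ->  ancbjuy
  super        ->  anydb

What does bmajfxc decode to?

towards

The output letters match the input read backwards, each shifted +9: lawsuit reversed is tiuswal. Read the word backwards and shift each letter +9.
Undoing it on bmajfxc: shift back: b−9=s, m−9=d, a−9=r, j−9=a, f−9=w, x−9=o, c−9=t → sdrawot; then reverse → towards.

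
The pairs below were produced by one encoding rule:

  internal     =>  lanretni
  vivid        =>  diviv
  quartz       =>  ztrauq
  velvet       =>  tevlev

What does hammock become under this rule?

The output letters match the input read backwards: internal reversed is lanretni. The word is simply reversed.
Applying it to hammock: reverse → kcommah.

kcommah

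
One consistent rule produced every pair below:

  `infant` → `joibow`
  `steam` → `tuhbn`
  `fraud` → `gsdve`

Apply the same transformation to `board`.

The shifts repeat in a cycle of length 3: positions 0,1,… shift by +1, +1, +3, then the pattern repeats.
Applying it to board: b+1=c, o+1=p, a+3=d, r+1=s, d+1=e.

cpdse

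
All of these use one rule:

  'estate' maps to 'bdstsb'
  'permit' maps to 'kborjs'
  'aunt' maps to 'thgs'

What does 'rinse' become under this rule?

ojgdb

e(4)→b(1) and s(18)→d(3) fit y≡15x+19 (mod 26); the inverse of 15 mod 26 is 7. This is an affine cipher: with a=0,…,z=25, each position x becomes (15x+19) mod 26.
On rinse: r(17)→15·17+19≡14=o; i(8)→15·8+19≡9=j; n(13)→15·13+19≡6=g; s(18)→15·18+19≡3=d; e(4)→15·4+19≡1=b (all mod 26).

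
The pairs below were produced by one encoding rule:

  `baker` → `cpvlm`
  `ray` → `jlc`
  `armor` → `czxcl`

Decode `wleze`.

The word is reversed, then every letter is shifted forward by 11.
Reversing it on wleze: shift back: w−11=l, l−11=a, e−11=t, z−11=o, e−11=t → latot; then reverse → total.

total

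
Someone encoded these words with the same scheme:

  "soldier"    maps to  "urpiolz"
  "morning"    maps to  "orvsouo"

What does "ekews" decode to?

The shift increases by 1 at each position, starting from +2: 2, 3, 4, ….
Undoing it on ekews: e−2=c, k−3=h, e−4=a, w−5=r, s−6=m.

charm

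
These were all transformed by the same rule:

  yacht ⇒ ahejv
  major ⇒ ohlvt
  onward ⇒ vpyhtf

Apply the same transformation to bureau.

dbtlhb

The shift depends on letter class: consonant y→a is +2, but vowel a→h is +7. The rule splits by letter class: vowels +7, consonants +2.
For bureau: b(cons)+2=d, u(vowel)+7=b, r(cons)+2=t, e(vowel)+7=l, a(vowel)+7=h, u(vowel)+7=b.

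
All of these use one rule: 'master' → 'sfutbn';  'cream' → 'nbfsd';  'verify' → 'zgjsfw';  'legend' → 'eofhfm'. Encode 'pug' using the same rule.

hvq

The output letters match the input read backwards, each shifted +1: master reversed is retsam. The word is reversed, then every letter is shifted forward by 1.
On pug: reverse → gup; then shift: g+1=h, u+1=v, p+1=q.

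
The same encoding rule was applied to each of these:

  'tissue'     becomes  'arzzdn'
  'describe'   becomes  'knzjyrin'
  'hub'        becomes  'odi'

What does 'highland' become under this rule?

The shift depends on letter class: consonant t→a is +7, but vowel i→r is +9. Vowels shift forward by 9 and consonants shift forward by 7.
For highland: h(cons)+7=o, i(vowel)+9=r, g(cons)+7=n, h(cons)+7=o, l(cons)+7=s, a(vowel)+9=j, n(cons)+7=u, d(cons)+7=k.

ornosjuk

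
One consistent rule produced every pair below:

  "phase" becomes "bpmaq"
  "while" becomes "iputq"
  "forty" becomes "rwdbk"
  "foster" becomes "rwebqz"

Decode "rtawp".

Shifts by position in phase: pos 0: p→b (+12), pos 1: h→p (+8), pos 2: a→m (+12), pos 3: s→a (+8) — repeating every 2. The shifts repeat in a cycle of length 2: positions 0,1,… shift by +12, +8, then the pattern repeats.
Reversing it on rtawp: r−12=f, t−8=l, a−12=o, w−8=o, p−12=d.

flood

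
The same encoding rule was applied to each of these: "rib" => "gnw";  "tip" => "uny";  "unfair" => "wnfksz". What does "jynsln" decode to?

ignite

The output letters match the input read backwards, each shifted +5: rib reversed is bir. Read the word backwards and shift each letter +5.
Decoding jynsln: shift back: j−5=e, y−5=t, n−5=i, s−5=n, l−5=g, n−5=i → etingi; then reverse → ignite.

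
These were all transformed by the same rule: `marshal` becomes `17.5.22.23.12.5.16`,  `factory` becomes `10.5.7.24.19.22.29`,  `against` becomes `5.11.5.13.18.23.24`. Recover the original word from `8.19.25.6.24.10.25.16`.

m is letter #13 and maps to 17: an offset of 4. Each letter is replaced by its alphabet position (a=1..z=26) + 4.
Decoding 8.19.25.6.24.10.25.16: 8→(8−4)÷1=4=d, 19→(19−4)÷1=15=o, 25→(25−4)÷1=21=u, 6→(6−4)÷1=2=b, 24→(24−4)÷1=20=t, 10→(10−4)÷1=6=f, 25→(25−4)÷1=21=u, 16→(16−4)÷1=12=l.

doubtful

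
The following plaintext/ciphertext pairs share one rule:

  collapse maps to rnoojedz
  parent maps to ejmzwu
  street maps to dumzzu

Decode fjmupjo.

martial

This is an affine cipher: with a=0,…,z=25, each position x becomes (17x+9) mod 26.
Undoing it on fjmupjo: f(5)→23·(5−9)≡12=m; j(9)→23·(9−9)≡0=a; m(12)→23·(12−9)≡17=r; u(20)→23·(20−9)≡19=t; p(15)→23·(15−9)≡8=i; j(9)→23·(9−9)≡0=a; o(14)→23·(14−9)≡11=l (all mod 26).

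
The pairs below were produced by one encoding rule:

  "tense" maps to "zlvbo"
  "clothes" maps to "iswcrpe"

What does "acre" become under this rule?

In tense: t→z is +6, e→l is +7, n→v is +8, s→b is +9 — the shift increases by 1 each position. Each letter shifts forward by (position + 6), i.e. 6, 7, 8, … — the shift grows by one for each successive letter.
On acre: a+6=g, c+7=j, r+8=z, e+9=n.

gjzn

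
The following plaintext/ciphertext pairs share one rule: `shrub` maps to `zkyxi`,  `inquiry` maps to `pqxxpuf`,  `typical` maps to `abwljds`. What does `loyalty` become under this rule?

srfdswf

Shifts by position in shrub: pos 0: s→z (+7), pos 1: h→k (+3), pos 2: r→y (+7), pos 3: u→x (+3) — repeating every 2. A repeating key of period 2 is used — shifts +7, +3 over and over.
Applying it to loyalty: l+7=s, o+3=r, y+7=f, a+3=d, l+7=s, t+3=w, y+7=f.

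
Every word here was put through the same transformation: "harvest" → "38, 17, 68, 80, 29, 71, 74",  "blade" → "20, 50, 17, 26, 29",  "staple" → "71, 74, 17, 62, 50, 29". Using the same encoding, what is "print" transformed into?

With a=1..z=26, the number is 3·pos + 14.
For print: p=16→62, r=18→68, i=9→41, n=14→56, t=20→74.

62, 68, 41, 56, 74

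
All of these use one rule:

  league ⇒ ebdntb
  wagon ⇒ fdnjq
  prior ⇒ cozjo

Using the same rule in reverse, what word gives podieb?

Treating letters as 0–25, the rule is x ↦ 19x + 3 (mod 26).
Reversing it on podieb: p(15)→11·(15−3)≡2=c; o(14)→11·(14−3)≡17=r; d(3)→11·(3−3)≡0=a; i(8)→11·(8−3)≡3=d; e(4)→11·(4−3)≡11=l; b(1)→11·(1−3)≡4=e (all mod 26).

cradle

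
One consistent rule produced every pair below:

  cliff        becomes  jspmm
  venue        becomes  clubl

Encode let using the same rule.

sla

Compare letters: c→j is +7, l→s is +7, i→p is +7 — a constant shift. It's a constant shift of +7 (ROT7).
Applying it to let: l+7=s, e+7=l, t+7=a.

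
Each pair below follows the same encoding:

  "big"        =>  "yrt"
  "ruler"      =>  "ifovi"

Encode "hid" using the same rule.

This is the alphabet-reversal cipher (Atbash): a becomes z, b becomes y, etc.
Applying it to hid: h↔s, i↔r, d↔w.

srw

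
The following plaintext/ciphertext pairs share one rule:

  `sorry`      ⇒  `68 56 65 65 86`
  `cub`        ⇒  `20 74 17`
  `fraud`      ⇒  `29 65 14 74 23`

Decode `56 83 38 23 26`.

oxide

s(#19)→68 and o(#15)→56: differences scale by 3, so n = 3·pos + 11. With a=1..z=26, the number is 3·pos + 11.
Decoding 56 83 38 23 26: 56→(56−11)÷3=15=o, 83→(83−11)÷3=24=x, 38→(38−11)÷3=9=i, 23→(23−11)÷3=4=d, 26→(26−11)÷3=5=e.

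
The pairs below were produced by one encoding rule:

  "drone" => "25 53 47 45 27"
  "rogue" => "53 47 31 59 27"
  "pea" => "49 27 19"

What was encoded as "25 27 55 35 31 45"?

d(#4)→25 and r(#18)→53: differences scale by 2, so n = 2·pos + 17. Each letter becomes 2×(its alphabet position, a=1..z=26) + 17.
Undoing it on 25 27 55 35 31 45: 25→(25−17)÷2=4=d, 27→(27−17)÷2=5=e, 55→(55−17)÷2=19=s, 35→(35−17)÷2=9=i, 31→(31−17)÷2=7=g, 45→(45−17)÷2=14=n.

design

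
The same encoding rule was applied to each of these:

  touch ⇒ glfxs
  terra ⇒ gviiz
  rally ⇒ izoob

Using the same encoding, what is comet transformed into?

xlnvg

t(19)→g(6) and o(14)→l(11) fit y≡25x+25 (mod 26); the inverse of 25 mod 26 is 25. Treating letters as 0–25, the rule is x ↦ 25x + 25 (mod 26).
On comet: c(2)→25·2+25≡23=x; o(14)→25·14+25≡11=l; m(12)→25·12+25≡13=n; e(4)→25·4+25≡21=v; t(19)→25·19+25≡6=g (all mod 26).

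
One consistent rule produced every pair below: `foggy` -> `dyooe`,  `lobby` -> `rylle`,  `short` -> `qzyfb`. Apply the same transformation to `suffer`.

qmddsf

Treating letters as 0–25, the rule is x ↦ 11x + 0 (mod 26).
On suffer: s(18)→11·18+0≡16=q; u(20)→11·20+0≡12=m; f(5)→11·5+0≡3=d; f(5)→11·5+0≡3=d; e(4)→11·4+0≡18=s; r(17)→11·17+0≡5=f (all mod 26).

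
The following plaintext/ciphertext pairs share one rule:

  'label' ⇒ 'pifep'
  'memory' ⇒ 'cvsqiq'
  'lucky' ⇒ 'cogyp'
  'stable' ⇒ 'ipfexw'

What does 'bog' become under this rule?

ksf

The output letters match the input read backwards, each shifted +4: label reversed is lebal. Two steps: reverse the string, then apply a Caesar shift of +4.
On bog: reverse → gob; then shift: g+4=k, o+4=s, b+4=f.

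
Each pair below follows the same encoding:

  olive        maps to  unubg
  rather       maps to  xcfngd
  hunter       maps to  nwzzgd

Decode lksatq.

Shifts by position in olive: pos 0: o→u (+6), pos 1: l→n (+2), pos 2: i→u (+12), pos 3: v→b (+6), pos 4: e→g (+2) — repeating every 3. It's a Vigenère-style cipher with numeric key [6,2,12]: position i shifts by key[i mod 3].
Decoding lksatq: l−6=f, k−2=i, s−12=g, a−6=u, t−2=r, q−12=e.

figure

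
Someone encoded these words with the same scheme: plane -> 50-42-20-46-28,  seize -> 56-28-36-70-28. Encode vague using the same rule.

p(#16)→50 and l(#12)→42: differences scale by 2, so n = 2·pos + 18. The formula is n = 2×(alphabet index, a=1) + 18.
Applying it to vague: v=22→62, a=1→20, g=7→32, u=21→60, e=5→28.

62-20-32-60-28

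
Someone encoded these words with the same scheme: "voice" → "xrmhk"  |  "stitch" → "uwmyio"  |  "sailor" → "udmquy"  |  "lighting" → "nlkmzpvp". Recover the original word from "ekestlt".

In voice: v→x is +2, o→r is +3, i→m is +4, c→h is +5 — the shift increases by 1 each position. The shift increases by 1 at each position, starting from +2: 2, 3, 4, ….
Reversing it on ekestlt: e−2=c, k−3=h, e−4=a, s−5=n, t−6=n, l−7=e, t−8=l.

channel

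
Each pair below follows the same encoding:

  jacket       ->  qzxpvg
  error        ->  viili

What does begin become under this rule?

yvtrm

Each pair mirrors across the alphabet (j↔q, a↔z, c↔x): positions sum to 25. Letters are reflected about the middle of the alphabet (position → 25−position): Atbash.
Applying it to begin: b↔y, e↔v, g↔t, i↔r, n↔m.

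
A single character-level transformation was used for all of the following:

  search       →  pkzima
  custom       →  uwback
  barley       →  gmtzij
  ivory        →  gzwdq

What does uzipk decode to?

charm

The output letters match the input read backwards, each shifted +8: search reversed is hcraes. Read the word backwards and shift each letter +8.
Decoding uzipk: shift back: u−8=m, z−8=r, i−8=a, p−8=h, k−8=c → mrahc; then reverse → charm.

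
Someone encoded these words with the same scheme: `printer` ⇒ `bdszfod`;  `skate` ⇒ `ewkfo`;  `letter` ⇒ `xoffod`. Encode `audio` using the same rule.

The shift depends on letter class: consonant p→b is +12, but vowel i→s is +10. Two shifts are in play — +10 for a/e/i/o/u, +12 for every other letter.
On audio: a(vowel)+10=k, u(vowel)+10=e, d(cons)+12=p, i(vowel)+10=s, o(vowel)+10=y.

kepsy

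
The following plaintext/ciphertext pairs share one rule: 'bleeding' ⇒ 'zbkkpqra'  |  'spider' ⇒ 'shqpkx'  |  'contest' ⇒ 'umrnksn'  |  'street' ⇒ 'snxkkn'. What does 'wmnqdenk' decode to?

motivate

b(1)→z(25) and l(11)→b(1) fit y≡21x+4 (mod 26); the inverse of 21 mod 26 is 5. Each letter's alphabet position (a=0..z=25) is mapped through 21·x+4 mod 26 — an affine cipher.
Undoing it on wmnqdenk: w(22)→5·(22−4)≡12=m; m(12)→5·(12−4)≡14=o; n(13)→5·(13−4)≡19=t; q(16)→5·(16−4)≡8=i; d(3)→5·(3−4)≡21=v; e(4)→5·(4−4)≡0=a; n(13)→5·(13−4)≡19=t; k(10)→5·(10−4)≡4=e (all mod 26).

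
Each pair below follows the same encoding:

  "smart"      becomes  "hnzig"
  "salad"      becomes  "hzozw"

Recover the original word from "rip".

irk

Letters are reflected about the middle of the alphabet (position → 25−position): Atbash.
Decoding rip: r↔i, i↔r, p↔k.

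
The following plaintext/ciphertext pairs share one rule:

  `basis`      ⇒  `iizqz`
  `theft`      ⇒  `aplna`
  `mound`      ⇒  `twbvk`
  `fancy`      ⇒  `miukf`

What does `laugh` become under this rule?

siboo

Shifts by position in basis: pos 0: b→i (+7), pos 1: a→i (+8), pos 2: s→z (+7), pos 3: i→q (+8) — repeating every 2. A repeating key of period 2 is used — shifts +7, +8 over and over.
On laugh: l+7=s, a+8=i, u+7=b, g+8=o, h+7=o.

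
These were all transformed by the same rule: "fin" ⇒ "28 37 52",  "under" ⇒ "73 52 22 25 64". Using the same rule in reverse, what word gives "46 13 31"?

f(#6)→28 and i(#9)→37: differences scale by 3, so n = 3·pos + 10. Each letter becomes 3×(its alphabet position, a=1..z=26) + 10.
Decoding 46 13 31: 46→(46−10)÷3=12=l, 13→(13−10)÷3=1=a, 31→(31−10)÷3=7=g.

lag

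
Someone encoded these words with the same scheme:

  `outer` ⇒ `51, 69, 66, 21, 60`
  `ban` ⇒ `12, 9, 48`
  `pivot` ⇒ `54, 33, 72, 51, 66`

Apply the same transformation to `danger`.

The formula is n = 3×(alphabet index, a=1) + 6.
For danger: d=4→18, a=1→9, n=14→48, g=7→27, e=5→21, r=18→60.

18, 9, 48, 27, 21, 60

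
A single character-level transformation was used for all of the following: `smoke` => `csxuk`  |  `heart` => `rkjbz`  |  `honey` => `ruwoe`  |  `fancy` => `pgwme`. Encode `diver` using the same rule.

noeox

The shifts repeat in a cycle of length 3: positions 0,1,… shift by +10, +6, +9, then the pattern repeats.
For diver: d+10=n, i+6=o, v+9=e, e+10=o, r+6=x.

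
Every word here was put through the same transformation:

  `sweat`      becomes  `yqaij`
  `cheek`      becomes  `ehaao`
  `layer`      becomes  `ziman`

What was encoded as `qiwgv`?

wagon

s(18)→y(24) and w(22)→q(16) fit y≡11x+8 (mod 26); the inverse of 11 mod 26 is 19. This is an affine cipher: with a=0,…,z=25, each position x becomes (11x+8) mod 26.
Decoding qiwgv: q(16)→19·(16−8)≡22=w; i(8)→19·(8−8)≡0=a; w(22)→19·(22−8)≡6=g; g(6)→19·(6−8)≡14=o; v(21)→19·(21−8)≡13=n (all mod 26).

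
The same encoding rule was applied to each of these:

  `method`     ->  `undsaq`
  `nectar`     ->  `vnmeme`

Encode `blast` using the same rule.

In method: m→u is +8, e→n is +9, t→d is +10, h→s is +11 — the shift increases by 1 each position. Each letter shifts forward by (position + 8), i.e. 8, 9, 10, … — the shift grows by one for each successive letter.
For blast: b+8=j, l+9=u, a+10=k, s+11=d, t+12=f.

jukdf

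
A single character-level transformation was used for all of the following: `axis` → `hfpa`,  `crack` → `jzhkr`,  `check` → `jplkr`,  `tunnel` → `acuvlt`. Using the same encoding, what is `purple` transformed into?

The shifts repeat in a cycle of length 2: positions 0,1,… shift by +7, +8, then the pattern repeats.
On purple: p+7=w, u+8=c, r+7=y, p+8=x, l+7=s, e+8=m.

wcyxsm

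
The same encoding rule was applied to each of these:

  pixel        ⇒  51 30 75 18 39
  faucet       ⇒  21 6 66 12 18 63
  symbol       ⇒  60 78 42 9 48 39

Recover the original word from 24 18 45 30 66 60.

genius

Each letter becomes 3×(its alphabet position, a=1..z=26) + 3.
Decoding 24 18 45 30 66 60: 24→(24−3)÷3=7=g, 18→(18−3)÷3=5=e, 45→(45−3)÷3=14=n, 30→(30−3)÷3=9=i, 66→(66−3)÷3=21=u, 60→(60−3)÷3=19=s.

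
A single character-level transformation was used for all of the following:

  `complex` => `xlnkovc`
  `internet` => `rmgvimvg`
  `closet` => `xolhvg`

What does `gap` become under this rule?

tzk

Each pair mirrors across the alphabet (c↔x, o↔l, m↔n): positions sum to 25. This is the alphabet-reversal cipher (Atbash): a becomes z, b becomes y, etc.
Applying it to gap: g↔t, a↔z, p↔k.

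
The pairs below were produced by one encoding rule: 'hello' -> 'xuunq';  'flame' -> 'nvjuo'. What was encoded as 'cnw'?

The output letters match the input read backwards, each shifted +9: hello reversed is olleh. The word is reversed, then every letter is shifted forward by 9.
Undoing it on cnw: shift back: c−9=t, n−9=e, w−9=n → ten; then reverse → net.

net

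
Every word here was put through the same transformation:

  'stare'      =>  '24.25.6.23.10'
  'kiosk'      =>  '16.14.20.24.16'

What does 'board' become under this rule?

s is letter #19 and maps to 24: an offset of 5. The number is (letter's place in the alphabet, a=1) + 5.
Applying it to board: b=2→7, o=15→20, a=1→6, r=18→23, d=4→9.

7.20.6.23.9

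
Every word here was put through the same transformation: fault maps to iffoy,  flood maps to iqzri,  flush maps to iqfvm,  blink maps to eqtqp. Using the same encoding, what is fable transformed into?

ifmoj

Shifts by position in fault: pos 0: f→i (+3), pos 1: a→f (+5), pos 2: u→f (+11), pos 3: l→o (+3), pos 4: t→y (+5) — repeating every 3. The shifts repeat in a cycle of length 3: positions 0,1,… shift by +3, +5, +11, then the pattern repeats.
On fable: f+3=i, a+5=f, b+11=m, l+3=o, e+5=j.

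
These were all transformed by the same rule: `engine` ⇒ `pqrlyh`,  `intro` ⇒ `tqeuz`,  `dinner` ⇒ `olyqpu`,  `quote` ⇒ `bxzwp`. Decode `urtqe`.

It's a Vigenère-style cipher with numeric key [11,3]: position i shifts by key[i mod 2].
Undoing it on urtqe: u−11=j, r−3=o, t−11=i, q−3=n, e−11=t.

joint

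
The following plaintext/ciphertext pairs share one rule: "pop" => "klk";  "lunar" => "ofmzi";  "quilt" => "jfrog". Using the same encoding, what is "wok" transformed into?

Letters are reflected about the middle of the alphabet (position → 25−position): Atbash.
Applying it to wok: w↔d, o↔l, k↔p.

dlp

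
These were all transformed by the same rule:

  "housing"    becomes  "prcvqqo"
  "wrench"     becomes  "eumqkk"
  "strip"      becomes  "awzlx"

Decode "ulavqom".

Shifts by position in housing: pos 0: h→p (+8), pos 1: o→r (+3), pos 2: u→c (+8), pos 3: s→v (+3) — repeating every 2. The shifts repeat in a cycle of length 2: positions 0,1,… shift by +8, +3, then the pattern repeats.
Reversing it on ulavqom: u−8=m, l−3=i, a−8=s, v−3=s, q−8=i, o−3=l, m−8=e.

missile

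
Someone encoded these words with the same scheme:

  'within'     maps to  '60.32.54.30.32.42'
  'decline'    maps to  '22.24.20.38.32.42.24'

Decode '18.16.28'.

Each letter becomes 2×(its alphabet position, a=1..z=26) + 14.
Reversing it on 18.16.28: 18→(18−14)÷2=2=b, 16→(16−14)÷2=1=a, 28→(28−14)÷2=7=g.

bag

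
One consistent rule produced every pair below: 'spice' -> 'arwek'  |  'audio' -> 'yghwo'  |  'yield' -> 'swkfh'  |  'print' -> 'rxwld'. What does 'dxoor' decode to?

troop

Treating letters as 0–25, the rule is x ↦ 3x + 24 (mod 26).
Decoding dxoor: d(3)→9·(3−24)≡19=t; x(23)→9·(23−24)≡17=r; o(14)→9·(14−24)≡14=o; o(14)→9·(14−24)≡14=o; r(17)→9·(17−24)≡15=p (all mod 26).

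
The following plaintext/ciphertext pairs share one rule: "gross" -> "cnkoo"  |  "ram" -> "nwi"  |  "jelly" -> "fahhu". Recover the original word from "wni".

Compare letters: g→c is +22, r→n is +22, o→k is +22 — a constant shift. Each letter is shifted forward by 22 in the alphabet (a Caesar shift of +22).
Decoding wni: w−22=a, n−22=r, i−22=m.

arm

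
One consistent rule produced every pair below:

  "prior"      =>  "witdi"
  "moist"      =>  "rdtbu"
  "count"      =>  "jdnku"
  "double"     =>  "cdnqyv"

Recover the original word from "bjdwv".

p(15)→w(22) and r(17)→i(8) fit y≡19x+23 (mod 26); the inverse of 19 mod 26 is 11. Each letter's alphabet position (a=0..z=25) is mapped through 19·x+23 mod 26 — an affine cipher.
Decoding bjdwv: b(1)→11·(1−23)≡18=s; j(9)→11·(9−23)≡2=c; d(3)→11·(3−23)≡14=o; w(22)→11·(22−23)≡15=p; v(21)→11·(21−23)≡4=e (all mod 26).

scope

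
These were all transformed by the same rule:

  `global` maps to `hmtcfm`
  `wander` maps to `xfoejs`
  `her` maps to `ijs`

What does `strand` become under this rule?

Vowels shift forward by 5 and consonants shift forward by 1.
Applying it to strand: s(cons)+1=t, t(cons)+1=u, r(cons)+1=s, a(vowel)+5=f, n(cons)+1=o, d(cons)+1=e.

tusfoe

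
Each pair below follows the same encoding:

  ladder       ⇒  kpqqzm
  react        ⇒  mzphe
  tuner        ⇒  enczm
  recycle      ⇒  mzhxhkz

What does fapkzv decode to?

l(11)→k(10) and a(0)→p(15) fit y≡9x+15 (mod 26); the inverse of 9 mod 26 is 3. Each letter's alphabet position (a=0..z=25) is mapped through 9·x+15 mod 26 — an affine cipher.
Undoing it on fapkzv: f(5)→3·(5−15)≡22=w; a(0)→3·(0−15)≡7=h; p(15)→3·(15−15)≡0=a; k(10)→3·(10−15)≡11=l; z(25)→3·(25−15)≡4=e; v(21)→3·(21−15)≡18=s (all mod 26).

whales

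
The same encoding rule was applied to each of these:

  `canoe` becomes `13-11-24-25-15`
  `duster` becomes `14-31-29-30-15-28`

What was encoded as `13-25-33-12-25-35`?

cowboy

c is letter #3 and maps to 13: an offset of 10. Each letter is replaced by its alphabet position (a=1..z=26) + 10.
Decoding 13-25-33-12-25-35: 13→(13−10)÷1=3=c, 25→(25−10)÷1=15=o, 33→(33−10)÷1=23=w, 12→(12−10)÷1=2=b, 25→(25−10)÷1=15=o, 35→(35−10)÷1=25=y.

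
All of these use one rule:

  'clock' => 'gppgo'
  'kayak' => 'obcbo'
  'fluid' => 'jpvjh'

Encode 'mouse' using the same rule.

qpvwf

The shift depends on letter class: consonant c→g is +4, but vowel o→p is +1. The rule splits by letter class: vowels +1, consonants +4.
On mouse: m(cons)+4=q, o(vowel)+1=p, u(vowel)+1=v, s(cons)+4=w, e(vowel)+1=f.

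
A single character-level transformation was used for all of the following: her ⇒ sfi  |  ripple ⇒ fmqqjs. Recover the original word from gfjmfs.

relief

The word is reversed, then every letter is shifted forward by 1.
Reversing it on gfjmfs: shift back: g−1=f, f−1=e, j−1=i, m−1=l, f−1=e, s−1=r → feiler; then reverse → relief.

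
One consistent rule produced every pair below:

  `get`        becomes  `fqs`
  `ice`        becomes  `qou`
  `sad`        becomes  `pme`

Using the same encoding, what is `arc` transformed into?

odm

The output letters match the input read backwards, each shifted +12: get reversed is teg. Read the word backwards and shift each letter +12.
Applying it to arc: reverse → cra; then shift: c+12=o, r+12=d, a+12=m.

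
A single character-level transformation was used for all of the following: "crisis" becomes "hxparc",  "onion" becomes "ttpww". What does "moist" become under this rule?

rupac

In crisis: c→h is +5, r→x is +6, i→p is +7, s→a is +8 — the shift increases by 1 each position. Letter i (0-indexed) is shifted by i+5, so successive shifts are 5, 6, 7, ….
For moist: m+5=r, o+6=u, i+7=p, s+8=a, t+9=c.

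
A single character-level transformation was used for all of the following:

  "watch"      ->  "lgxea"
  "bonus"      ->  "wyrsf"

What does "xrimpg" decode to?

The output letters match the input read backwards, each shifted +4: watch reversed is hctaw. Read the word backwards and shift each letter +4.
Undoing it on xrimpg: shift back: x−4=t, r−4=n, i−4=e, m−4=i, p−4=l, g−4=c → tneilc; then reverse → client.

client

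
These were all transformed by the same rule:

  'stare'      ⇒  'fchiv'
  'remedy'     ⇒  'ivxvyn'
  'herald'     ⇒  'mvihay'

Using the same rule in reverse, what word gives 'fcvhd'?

s(18)→f(5) and t(19)→c(2) fit y≡23x+7 (mod 26); the inverse of 23 mod 26 is 17. Treating letters as 0–25, the rule is x ↦ 23x + 7 (mod 26).
Undoing it on fcvhd: f(5)→17·(5−7)≡18=s; c(2)→17·(2−7)≡19=t; v(21)→17·(21−7)≡4=e; h(7)→17·(7−7)≡0=a; d(3)→17·(3−7)≡10=k (all mod 26).

steak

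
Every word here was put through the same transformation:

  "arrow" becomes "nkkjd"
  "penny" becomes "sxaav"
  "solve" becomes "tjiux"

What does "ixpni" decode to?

legal

a(0)→n(13) and r(17)→k(10) fit y≡9x+13 (mod 26); the inverse of 9 mod 26 is 3. This is an affine cipher: with a=0,…,z=25, each position x becomes (9x+13) mod 26.
Decoding ixpni: i(8)→3·(8−13)≡11=l; x(23)→3·(23−13)≡4=e; p(15)→3·(15−13)≡6=g; n(13)→3·(13−13)≡0=a; i(8)→3·(8−13)≡11=l (all mod 26).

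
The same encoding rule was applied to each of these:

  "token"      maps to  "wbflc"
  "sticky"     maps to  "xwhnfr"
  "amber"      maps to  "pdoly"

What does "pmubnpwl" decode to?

advocate

t(19)→w(22) and o(14)→b(1) fit y≡25x+15 (mod 26); the inverse of 25 mod 26 is 25. This is an affine cipher: with a=0,…,z=25, each position x becomes (25x+15) mod 26.
Undoing it on pmubnpwl: p(15)→25·(15−15)≡0=a; m(12)→25·(12−15)≡3=d; u(20)→25·(20−15)≡21=v; b(1)→25·(1−15)≡14=o; n(13)→25·(13−15)≡2=c; p(15)→25·(15−15)≡0=a; w(22)→25·(22−15)≡19=t; l(11)→25·(11−15)≡4=e (all mod 26).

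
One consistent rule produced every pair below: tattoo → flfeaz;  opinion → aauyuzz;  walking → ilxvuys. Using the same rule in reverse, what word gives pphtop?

device

Shifts by position in tattoo: pos 0: t→f (+12), pos 1: a→l (+11), pos 2: t→f (+12), pos 3: t→e (+11) — repeating every 2. A repeating key of period 2 is used — shifts +12, +11 over and over.
Decoding pphtop: p−12=d, p−11=e, h−12=v, t−11=i, o−12=c, p−11=e.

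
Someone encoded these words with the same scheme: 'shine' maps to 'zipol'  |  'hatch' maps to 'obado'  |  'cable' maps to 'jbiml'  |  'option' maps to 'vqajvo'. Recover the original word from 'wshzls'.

prayer

Shifts by position in shine: pos 0: s→z (+7), pos 1: h→i (+1), pos 2: i→p (+7), pos 3: n→o (+1) — repeating every 2. It's a Vigenère-style cipher with numeric key [7,1]: position i shifts by key[i mod 2].
Reversing it on wshzls: w−7=p, s−1=r, h−7=a, z−1=y, l−7=e, s−1=r.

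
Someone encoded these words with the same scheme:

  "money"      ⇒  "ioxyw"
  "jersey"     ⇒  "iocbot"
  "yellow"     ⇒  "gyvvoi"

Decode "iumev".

The output letters match the input read backwards, each shifted +10: money reversed is yenom. The word is reversed, then every letter is shifted forward by 10.
Undoing it on iumev: shift back: i−10=y, u−10=k, m−10=c, e−10=u, v−10=l → ykcul; then reverse → lucky.

lucky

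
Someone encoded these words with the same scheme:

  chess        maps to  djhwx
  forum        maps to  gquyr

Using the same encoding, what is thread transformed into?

In chess: c→d is +1, h→j is +2, e→h is +3, s→w is +4 — the shift increases by 1 each position. Each letter shifts forward by (position + 1), i.e. 1, 2, 3, … — the shift grows by one for each successive letter.
On thread: t+1=u, h+2=j, r+3=u, e+4=i, a+5=f, d+6=j.

ujuifj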